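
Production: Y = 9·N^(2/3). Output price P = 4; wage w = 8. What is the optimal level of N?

N* = 27

MP_N = (2/3)·9·N^(-1/3) = 6·N^(-1/3).
Profit maximization for a price taker requires P·MP_N = w: 4·6·N^(-1/3) = 8.
So N^(-1/3) = 1/3, which gives N = 27.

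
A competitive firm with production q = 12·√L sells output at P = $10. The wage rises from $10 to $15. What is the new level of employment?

From P·MP_L = w with MP_L = 6·L^(-1/2), the labor demand is L(w) = (60/w)^(2).
At w = 10: L = 36. At w = 15: L = 16.

L* = 16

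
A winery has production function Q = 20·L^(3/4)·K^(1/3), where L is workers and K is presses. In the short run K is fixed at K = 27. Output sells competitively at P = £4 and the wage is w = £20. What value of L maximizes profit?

With K = 27, MP_L = (3/4)·20·L^(-1/4)·27^(1/3) = 45·L^(-1/4).
Profit maximization for a price taker requires P·MP_L = w: 4·45·L^(-1/4) = 20.
So L^(-1/4) = 1/9, which gives L = 6561.

L* = 6561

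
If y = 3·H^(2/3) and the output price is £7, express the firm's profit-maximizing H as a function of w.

MP_H = (2/3)·3·H^(-1/3) = 2·H^(-1/3).
Setting P·MP_H = w: 14·H^(-1/3) = w.
Solving for H: H^(-1/3) = w/14, so H = (14/w)^(3).

H(w) = 2744/w³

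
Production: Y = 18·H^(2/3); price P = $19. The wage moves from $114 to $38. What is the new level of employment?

From P·MP_H = w with MP_H = 12·H^(-1/3), the labor demand is H(w) = (228/w)^(3).
At w = 114: H = 8. At w = 38: H = 216.

H* = 216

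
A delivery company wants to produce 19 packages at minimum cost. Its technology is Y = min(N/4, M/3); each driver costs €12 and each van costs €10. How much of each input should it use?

With a fixed-proportions technology, the cost-minimizing bundle uses no slack in either input: N/4 = M/3 = Y.
So N = 4·19 = 76 and M = 3·19 = 57.

N* = 76, M* = 57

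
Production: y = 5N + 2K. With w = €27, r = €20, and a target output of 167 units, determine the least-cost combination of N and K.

The inputs are perfect substitutes, so the firm uses whichever has the lower cost per unit of output.
Cost per unit of output via N is w/5 = 5.4; via K it is r/2 = 10. N is cheaper.
Producing y = 167 with N alone: N = 33.4, K = 0.

N* = 33.4, K* = 0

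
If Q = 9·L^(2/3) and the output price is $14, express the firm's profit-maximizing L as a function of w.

MP_L = (2/3)·9·L^(-1/3) = 6·L^(-1/3).
Setting P·MP_L = w: 84·L^(-1/3) = w.
Solving for L: L^(-1/3) = w/84, so L = (84/w)^(3).

L(w) = 592704/w³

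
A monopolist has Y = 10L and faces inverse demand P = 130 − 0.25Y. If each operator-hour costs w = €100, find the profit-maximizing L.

Marginal revenue from the inverse demand is MR = 130 − 0.5Y.
The marginal product is MP_L = 10.
A monopolist hires until marginal revenue product equals the wage: MR·MP_L = w.
(130 − 5L)·10 = 100, so L = 24.

L* = 24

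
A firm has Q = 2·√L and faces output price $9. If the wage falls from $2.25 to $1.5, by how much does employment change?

From P·MP_L = w with MP_L = L^(-1/2), the labor demand is L(w) = (9/w)^(2).
At w = 2.25: L = 16. At w = 1.5: L = 36.
ΔL = 36 − 16 = 20.

ΔL = 20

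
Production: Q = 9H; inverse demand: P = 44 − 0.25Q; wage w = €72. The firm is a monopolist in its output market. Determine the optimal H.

H* = 8

Marginal revenue from the inverse demand is MR = 44 − 0.5Q.
The marginal product is MP_H = 9.
A monopolist hires until marginal revenue product equals the wage: MR·MP_H = w.
(44 − 4.5H)·9 = 72, so H = 8.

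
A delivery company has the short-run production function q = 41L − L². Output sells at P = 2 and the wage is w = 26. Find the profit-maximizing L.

The marginal product of L is MP_L = 41 − 2L.
A price-taking firm hires until the value of the marginal product equals the wage: P·MP_L = w, so 2·(41 − 2L) = 26.
Then 41 − 2L = 13, giving L = 14.

L* = 14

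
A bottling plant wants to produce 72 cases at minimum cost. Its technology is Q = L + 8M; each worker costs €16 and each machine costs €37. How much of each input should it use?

L* = 0, M* = 9

The inputs are perfect substitutes, so the firm uses whichever has the lower cost per unit of output.
Cost per unit of output via L is 16; via M it is 4.625. M is cheaper.
Producing Q = 72 with M alone: L = 0, M = 9.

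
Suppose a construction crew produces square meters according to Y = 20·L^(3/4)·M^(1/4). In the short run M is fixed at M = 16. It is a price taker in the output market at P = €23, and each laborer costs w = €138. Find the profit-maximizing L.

L* = 625

With M = 16, MP_L = (3/4)·20·L^(-1/4)·16^(1/4) = 30·L^(-1/4).
Profit maximization for a price taker requires P·MP_L = w: 23·30·L^(-1/4) = 138.
So L^(-1/4) = 0.2, which gives L = 625.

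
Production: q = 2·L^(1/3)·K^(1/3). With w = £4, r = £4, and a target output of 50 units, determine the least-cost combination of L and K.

Cost minimization requires the marginal rate of technical substitution to equal the input-price ratio: MP_L/MP_K = w/r.
Here MP_L/MP_K = (1/3)·(K/L)/(1/3) = (K/L). Setting this equal to 4/4 = 1 gives K = L.
Substituting into q = 50: 2·L^(1/3)·(L)^(1/3) = 50.
Solving, L = 125 and K = 125.

L* = 125, K* = 125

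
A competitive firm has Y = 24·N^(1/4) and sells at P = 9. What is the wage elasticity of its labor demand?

ε = -4/3

MP_N = (1/4)·24·N^(-3/4), so P·MP_N = w gives 54·N^(-3/4) = w.
Solving, N(w) = (54/w)^(4/3). This is a constant-elasticity form: N ∝ w^(−4/3), so ε = −4/3.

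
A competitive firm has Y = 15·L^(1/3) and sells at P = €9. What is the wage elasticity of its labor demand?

ε = -1.5

MP_L = (1/3)·15·L^(-2/3), so P·MP_L = w gives 45·L^(-2/3) = w.
Solving, L(w) = (45/w)^(3/2). This is a constant-elasticity form: L ∝ w^(−3/2), so ε = −3/2.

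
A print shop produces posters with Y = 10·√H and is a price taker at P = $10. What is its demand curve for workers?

H(w) = 2500/w²

MP_H = (1/2)·10·H^(-1/2) = 5·H^(-1/2).
Setting P·MP_H = w: 50·H^(-1/2) = w.
Solving for H: H^(-1/2) = w/50, so H = (50/w)^(2).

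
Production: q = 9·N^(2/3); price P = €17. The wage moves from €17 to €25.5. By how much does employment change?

ΔN = -152

From P·MP_N = w with MP_N = 6·N^(-1/3), the labor demand is N(w) = (102/w)^(3).
At w = 17: N = 216. At w = 25.5: N = 64.
ΔN = 64 − 216 = -152.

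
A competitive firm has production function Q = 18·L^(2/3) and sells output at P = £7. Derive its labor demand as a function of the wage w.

L(w) = 592704/w³

MP_L = (2/3)·18·L^(-1/3) = 12·L^(-1/3).
Setting P·MP_L = w: 84·L^(-1/3) = w.
Solving for L: L^(-1/3) = w/84, so L = (84/w)^(3).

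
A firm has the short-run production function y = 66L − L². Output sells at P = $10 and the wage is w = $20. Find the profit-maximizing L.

The marginal product of L is MP_L = 66 − 2L.
A price-taking firm hires until the value of the marginal product equals the wage: P·MP_L = w, so 10·(66 − 2L) = 20.
Then 66 − 2L = 2, giving L = 32.

L* = 32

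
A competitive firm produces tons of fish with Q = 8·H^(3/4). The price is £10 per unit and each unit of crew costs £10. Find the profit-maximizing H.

MP_H = (3/4)·8·H^(-1/4) = 6·H^(-1/4).
Profit maximization for a price taker requires P·MP_H = w: 10·6·H^(-1/4) = 10.
So H^(-1/4) = 1/6, which gives H = 1296.

H* = 1296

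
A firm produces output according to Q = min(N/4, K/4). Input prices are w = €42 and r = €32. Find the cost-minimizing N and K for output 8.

N* = 32, K* = 32

With a fixed-proportions technology, the cost-minimizing bundle uses no slack in either input: N/4 = K/4 = Q.
So N = 4·8 = 32 and K = 4·8 = 32.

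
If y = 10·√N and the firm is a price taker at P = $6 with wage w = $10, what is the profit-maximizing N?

N* = 9

MP_N = (1/2)·10·N^(-1/2) = 5·N^(-1/2).
Profit maximization for a price taker requires P·MP_N = w: 6·5·N^(-1/2) = 10.
So N^(-1/2) = 1/3, which gives N = 9.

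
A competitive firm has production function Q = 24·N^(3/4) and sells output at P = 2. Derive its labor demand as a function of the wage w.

N(w) = 1679616/w^(4)

MP_N = (3/4)·24·N^(-1/4) = 18·N^(-1/4).
Setting P·MP_N = w: 36·N^(-1/4) = w.
Solving for N: N^(-1/4) = w/36, so N = (36/w)^(4).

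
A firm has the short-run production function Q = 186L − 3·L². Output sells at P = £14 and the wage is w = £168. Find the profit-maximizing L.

L* = 29

The marginal product of L is MP_L = 186 − 6L.
A price-taking firm hires until the value of the marginal product equals the wage: P·MP_L = w, so 14·(186 − 6L) = 168.
Then 186 − 6L = 12, giving L = 29.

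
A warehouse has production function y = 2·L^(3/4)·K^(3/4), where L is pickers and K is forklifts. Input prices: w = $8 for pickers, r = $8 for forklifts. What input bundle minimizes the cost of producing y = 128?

Cost minimization requires the marginal rate of technical substitution to equal the input-price ratio: MP_L/MP_K = w/r.
Here MP_L/MP_K = (3/4)·(K/L)/(3/4) = (K/L). Setting this equal to 8/8 = 1 gives K = L.
Substituting into y = 128: 2·L^(3/4)·(L)^(3/4) = 128.
Solving, L = 16 and K = 16.

L* = 16, K* = 16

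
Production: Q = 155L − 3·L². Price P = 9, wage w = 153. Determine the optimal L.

The marginal product of L is MP_L = 155 − 6L.
A price-taking firm hires until the value of the marginal product equals the wage: P·MP_L = w, so 9·(155 − 6L) = 153.
Then 155 − 6L = 17, giving L = 23.

L* = 23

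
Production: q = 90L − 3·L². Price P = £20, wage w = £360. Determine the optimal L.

L* = 12

The marginal product of L is MP_L = 90 − 6L.
A price-taking firm hires until the value of the marginal product equals the wage: P·MP_L = w, so 20·(90 − 6L) = 360.
Then 90 − 6L = 18, giving L = 12.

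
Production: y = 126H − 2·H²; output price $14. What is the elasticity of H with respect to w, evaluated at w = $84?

ε = -0.05

From P·MP_H = w with MP_H = 126 − 4H, labor demand is H(w) = (126 − w/14)/4.
dH/dw = −1/(56) = -1/56.
At w = 84, H = 30, so ε = (dH/dw)·(w/H) = (-1/56)·(84/30) = -0.05.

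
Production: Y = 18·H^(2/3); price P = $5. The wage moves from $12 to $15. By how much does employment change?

From P·MP_H = w with MP_H = 12·H^(-1/3), the labor demand is H(w) = (60/w)^(3).
At w = 12: H = 125. At w = 15: H = 64.
ΔH = 64 − 125 = -61.

ΔH = -61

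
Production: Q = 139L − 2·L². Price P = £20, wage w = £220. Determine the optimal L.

L* = 32

The marginal product of L is MP_L = 139 − 4L.
A price-taking firm hires until the value of the marginal product equals the wage: P·MP_L = w, so 20·(139 − 4L) = 220.
Then 139 − 4L = 11, giving L = 32.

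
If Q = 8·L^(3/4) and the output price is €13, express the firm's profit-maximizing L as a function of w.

L(w) = (78/w)^(4)

MP_L = (3/4)·8·L^(-1/4) = 6·L^(-1/4).
Setting P·MP_L = w: 78·L^(-1/4) = w.
Solving for L: L^(-1/4) = w/78, so L = (78/w)^(4).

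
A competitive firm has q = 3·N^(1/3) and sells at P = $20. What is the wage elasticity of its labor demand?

ε = -1.5

MP_N = (1/3)·3·N^(-2/3), so P·MP_N = w gives 20·N^(-2/3) = w.
Solving, N(w) = (20/w)^(3/2). This is a constant-elasticity form: N ∝ w^(−3/2), so ε = −3/2.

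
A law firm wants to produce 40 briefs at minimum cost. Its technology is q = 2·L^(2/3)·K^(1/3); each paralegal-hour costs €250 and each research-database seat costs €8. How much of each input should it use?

Cost minimization requires the marginal rate of technical substitution to equal the input-price ratio: MP_L/MP_K = w/r.
Here MP_L/MP_K = (2/3)·(K/L)/(1/3) = 2·(K/L). Setting this equal to 250/8 = 31.25 gives K = 15.625L.
Substituting into q = 40: 2·L^(2/3)·(15.625L)^(1/3) = 40.
Solving, L = 8 and K = 125.

L* = 8, K* = 125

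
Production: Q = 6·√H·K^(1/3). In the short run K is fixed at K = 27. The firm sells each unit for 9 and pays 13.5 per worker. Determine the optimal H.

With K = 27, MP_H = (1/2)·6·H^(-1/2)·27^(1/3) = 9·H^(-1/2).
Profit maximization for a price taker requires P·MP_H = w: 9·9·H^(-1/2) = 13.5.
So H^(-1/2) = 1/6, which gives H = 36.

H* = 36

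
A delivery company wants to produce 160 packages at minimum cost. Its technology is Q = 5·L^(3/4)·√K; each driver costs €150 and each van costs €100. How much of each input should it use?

L* = 16, K* = 16

Cost minimization requires the marginal rate of technical substitution to equal the input-price ratio: MP_L/MP_K = w/r.
Here MP_L/MP_K = (3/4)·(K/L)/(1/2) = 1.5·(K/L). Setting this equal to 150/100 = 1.5 gives K = L.
Substituting into Q = 160: 5·L^(3/4)·(L)^(1/2) = 160.
Solving, L = 16 and K = 16.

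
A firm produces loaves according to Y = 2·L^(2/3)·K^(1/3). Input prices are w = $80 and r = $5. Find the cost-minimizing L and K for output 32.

L* = 8, K* = 64

Cost minimization requires the marginal rate of technical substitution to equal the input-price ratio: MP_L/MP_K = w/r.
Here MP_L/MP_K = (2/3)·(K/L)/(1/3) = 2·(K/L). Setting this equal to 80/5 = 16 gives K = 8L.
Substituting into Y = 32: 2·L^(2/3)·(8L)^(1/3) = 32.
Solving, L = 8 and K = 64.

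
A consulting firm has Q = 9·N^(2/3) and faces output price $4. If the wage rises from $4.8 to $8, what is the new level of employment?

N* = 27

From P·MP_N = w with MP_N = 6·N^(-1/3), the labor demand is N(w) = (24/w)^(3).
At w = 4.8: N = 125. At w = 8: N = 27.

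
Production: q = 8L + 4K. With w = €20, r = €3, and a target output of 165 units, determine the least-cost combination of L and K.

The inputs are perfect substitutes, so the firm uses whichever has the lower cost per unit of output.
Cost per unit of output via L is w/8 = 2.5; via K it is r/4 = 0.75. K is cheaper.
Producing q = 165 with K alone: L = 0, K = 41.25.

L* = 0, K* = 41.25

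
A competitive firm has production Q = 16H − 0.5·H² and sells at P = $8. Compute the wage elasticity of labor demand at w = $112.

From P·MP_H = w with MP_H = 16 − H, labor demand is H(w) = 16 − w/8.
dH/dw = −1/(8) = -0.125.
At w = 112, H = 2, so ε = (dH/dw)·(w/H) = (-0.125)·(112/2) = -7.

ε = -7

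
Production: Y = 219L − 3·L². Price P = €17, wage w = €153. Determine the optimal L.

The marginal product of L is MP_L = 219 − 6L.
A price-taking firm hires until the value of the marginal product equals the wage: P·MP_L = w, so 17·(219 − 6L) = 153.
Then 219 − 6L = 9, giving L = 35.

L* = 35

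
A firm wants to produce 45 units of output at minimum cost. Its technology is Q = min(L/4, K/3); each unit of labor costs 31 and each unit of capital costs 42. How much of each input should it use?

L* = 180, K* = 135

With a fixed-proportions technology, the cost-minimizing bundle uses no slack in either input: L/4 = K/3 = Q.
So L = 4·45 = 180 and K = 3·45 = 135.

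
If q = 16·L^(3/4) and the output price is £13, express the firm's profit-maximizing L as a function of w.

L(w) = (156/w)^(4)

MP_L = (3/4)·16·L^(-1/4) = 12·L^(-1/4).
Setting P·MP_L = w: 156·L^(-1/4) = w.
Solving for L: L^(-1/4) = w/156, so L = (156/w)^(4).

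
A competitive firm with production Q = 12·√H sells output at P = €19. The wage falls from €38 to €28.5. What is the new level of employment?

H* = 16

From P·MP_H = w with MP_H = 6·H^(-1/2), the labor demand is H(w) = (114/w)^(2).
At w = 38: H = 9. At w = 28.5: H = 16.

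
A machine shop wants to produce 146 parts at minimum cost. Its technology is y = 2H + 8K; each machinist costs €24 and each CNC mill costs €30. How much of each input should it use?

The inputs are perfect substitutes, so the firm uses whichever has the lower cost per unit of output.
Cost per unit of output via H is w/2 = 12; via K it is r/8 = 3.75. K is cheaper.
Producing y = 146 with K alone: H = 0, K = 18.25.

H* = 0, K* = 18.25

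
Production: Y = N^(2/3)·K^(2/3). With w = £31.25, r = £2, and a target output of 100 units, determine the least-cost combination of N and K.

N* = 8, K* = 125

Cost minimization requires the marginal rate of technical substitution to equal the input-price ratio: MP_N/MP_K = w/r.
Here MP_N/MP_K = (2/3)·(K/N)/(2/3) = (K/N). Setting this equal to 31.25/2 = 15.625 gives K = 15.625N.
Substituting into Y = 100: N^(2/3)·(15.625N)^(2/3) = 100.
Solving, N = 8 and K = 125.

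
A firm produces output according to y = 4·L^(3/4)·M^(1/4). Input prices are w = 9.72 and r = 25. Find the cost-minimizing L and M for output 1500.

Cost minimization requires the marginal rate of technical substitution to equal the input-price ratio: MP_L/MP_M = w/r.
Here MP_L/MP_M = (3/4)·(M/L)/(1/4) = 3·(M/L). Setting this equal to 9.72/25 = 0.3888 gives M = 0.1296L.
Substituting into y = 1500: 4·L^(3/4)·(0.1296L)^(1/4) = 1500.
Solving, L = 625 and M = 81.

L* = 625, M* = 81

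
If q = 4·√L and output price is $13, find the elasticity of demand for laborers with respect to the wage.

ε = -2

MP_L = (1/2)·4·L^(-1/2), so P·MP_L = w gives 26·L^(-1/2) = w.
Solving, L(w) = (26/w)^(2). This is a constant-elasticity form: L ∝ w^(−2), so ε = −2.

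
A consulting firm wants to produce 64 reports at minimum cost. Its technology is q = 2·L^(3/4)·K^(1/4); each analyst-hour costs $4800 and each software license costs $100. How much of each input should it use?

Cost minimization requires the marginal rate of technical substitution to equal the input-price ratio: MP_L/MP_K = w/r.
Here MP_L/MP_K = (3/4)·(K/L)/(1/4) = 3·(K/L). Setting this equal to 4800/100 = 48 gives K = 16L.
Substituting into q = 64: 2·L^(3/4)·(16L)^(1/4) = 64.
Solving, L = 16 and K = 256.

L* = 16, K* = 256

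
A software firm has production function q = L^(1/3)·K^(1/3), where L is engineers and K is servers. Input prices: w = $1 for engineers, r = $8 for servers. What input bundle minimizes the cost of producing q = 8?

Cost minimization requires the marginal rate of technical substitution to equal the input-price ratio: MP_L/MP_K = w/r.
Here MP_L/MP_K = (1/3)·(K/L)/(1/3) = (K/L). Setting this equal to 1/8 = 0.125 gives K = 0.125L.
Substituting into q = 8: L^(1/3)·(0.125L)^(1/3) = 8.
Solving, L = 64 and K = 8.

L* = 64, K* = 8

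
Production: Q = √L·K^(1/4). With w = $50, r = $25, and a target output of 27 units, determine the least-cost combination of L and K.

L* = 81, K* = 81

Cost minimization requires the marginal rate of technical substitution to equal the input-price ratio: MP_L/MP_K = w/r.
Here MP_L/MP_K = (1/2)·(K/L)/(1/4) = 2·(K/L). Setting this equal to 50/25 = 2 gives K = L.
Substituting into Q = 27: L^(1/2)·(L)^(1/4) = 27.
Solving, L = 81 and K = 81.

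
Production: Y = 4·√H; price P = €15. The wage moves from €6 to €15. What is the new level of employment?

H* = 4

From P·MP_H = w with MP_H = 2·H^(-1/2), the labor demand is H(w) = (30/w)^(2).
At w = 6: H = 25. At w = 15: H = 4.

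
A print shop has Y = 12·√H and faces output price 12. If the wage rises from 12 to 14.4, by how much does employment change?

From P·MP_H = w with MP_H = 6·H^(-1/2), the labor demand is H(w) = (72/w)^(2).
At w = 12: H = 36. At w = 14.4: H = 25.
ΔH = 25 − 36 = -11.

ΔH = -11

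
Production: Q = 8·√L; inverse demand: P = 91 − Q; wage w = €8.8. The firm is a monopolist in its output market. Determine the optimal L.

Marginal revenue from the inverse demand is MR = 91 − 2Q.
The marginal product is MP_L = 4·L^(-1/2).
A monopolist hires until marginal revenue product equals the wage: MR·MP_L = w.
At L, Q = 8·√L. Substituting and solving: (91 − 16·√L)·4·L^(-1/2) = 8.8 gives L = 25.

L* = 25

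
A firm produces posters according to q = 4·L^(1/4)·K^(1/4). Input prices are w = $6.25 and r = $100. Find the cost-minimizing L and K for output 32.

L* = 256, K* = 16

Cost minimization requires the marginal rate of technical substitution to equal the input-price ratio: MP_L/MP_K = w/r.
Here MP_L/MP_K = (1/4)·(K/L)/(1/4) = (K/L). Setting this equal to 6.25/100 = 0.0625 gives K = 0.0625L.
Substituting into q = 32: 4·L^(1/4)·(0.0625L)^(1/4) = 32.
Solving, L = 256 and K = 16.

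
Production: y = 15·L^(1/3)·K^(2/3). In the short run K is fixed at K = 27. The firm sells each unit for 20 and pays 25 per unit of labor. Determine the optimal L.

L* = 216

With K = 27, MP_L = (1/3)·15·L^(-2/3)·27^(2/3) = 45·L^(-2/3).
Profit maximization for a price taker requires P·MP_L = w: 20·45·L^(-2/3) = 25.
So L^(-2/3) = 1/36, which gives L = 216.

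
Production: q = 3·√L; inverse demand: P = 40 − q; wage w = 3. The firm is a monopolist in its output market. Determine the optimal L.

Marginal revenue from the inverse demand is MR = 40 − 2q.
The marginal product is MP_L = 1.5·L^(-1/2).
A monopolist hires until marginal revenue product equals the wage: MR·MP_L = w.
At L, q = 3·√L. Substituting and solving: (40 − 6·√L)·1.5·L^(-1/2) = 3 gives L = 25.

L* = 25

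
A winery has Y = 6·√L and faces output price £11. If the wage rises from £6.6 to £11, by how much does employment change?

ΔL = -16

From P·MP_L = w with MP_L = 3·L^(-1/2), the labor demand is L(w) = (33/w)^(2).
At w = 6.6: L = 25. At w = 11: L = 9.
ΔL = 9 − 25 = -16.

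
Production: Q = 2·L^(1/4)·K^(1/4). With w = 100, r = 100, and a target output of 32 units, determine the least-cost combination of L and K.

Cost minimization requires the marginal rate of technical substitution to equal the input-price ratio: MP_L/MP_K = w/r.
Here MP_L/MP_K = (1/4)·(K/L)/(1/4) = (K/L). Setting this equal to 100/100 = 1 gives K = L.
Substituting into Q = 32: 2·L^(1/4)·(L)^(1/4) = 32.
Solving, L = 256 and K = 256.

L* = 256, K* = 256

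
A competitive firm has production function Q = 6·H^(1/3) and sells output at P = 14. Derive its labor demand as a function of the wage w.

H(w) = (28/w)^(3/2)

MP_H = (1/3)·6·H^(-2/3) = 2·H^(-2/3).
Setting P·MP_H = w: 28·H^(-2/3) = w.
Solving for H: H^(-2/3) = w/28, so H = (28/w)^(3/2).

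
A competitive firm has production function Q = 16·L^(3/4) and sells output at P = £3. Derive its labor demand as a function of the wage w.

L(w) = 1679616/w^(4)

MP_L = (3/4)·16·L^(-1/4) = 12·L^(-1/4).
Setting P·MP_L = w: 36·L^(-1/4) = w.
Solving for L: L^(-1/4) = w/36, so L = (36/w)^(4).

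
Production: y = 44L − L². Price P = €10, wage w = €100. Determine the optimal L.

The marginal product of L is MP_L = 44 − 2L.
A price-taking firm hires until the value of the marginal product equals the wage: P·MP_L = w, so 10·(44 − 2L) = 100.
Then 44 − 2L = 10, giving L = 17.

L* = 17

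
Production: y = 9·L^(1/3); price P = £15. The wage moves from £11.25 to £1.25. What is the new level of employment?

From P·MP_L = w with MP_L = 3·L^(-2/3), the labor demand is L(w) = (45/w)^(3/2).
At w = 11.25: L = 8. At w = 1.25: L = 216.

L* = 216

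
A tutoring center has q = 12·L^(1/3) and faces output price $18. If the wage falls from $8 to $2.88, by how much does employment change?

ΔL = 98

From P·MP_L = w with MP_L = 4·L^(-2/3), the labor demand is L(w) = (72/w)^(3/2).
At w = 8: L = 27. At w = 2.88: L = 125.
ΔL = 125 − 27 = 98.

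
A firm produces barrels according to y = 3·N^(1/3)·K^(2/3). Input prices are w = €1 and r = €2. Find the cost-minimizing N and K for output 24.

Cost minimization requires the marginal rate of technical substitution to equal the input-price ratio: MP_N/MP_K = w/r.
Here MP_N/MP_K = (1/3)·(K/N)/(2/3) = 0.5·(K/N). Setting this equal to 1/2 = 0.5 gives K = N.
Substituting into y = 24: 3·N^(1/3)·(N)^(2/3) = 24.
Solving, N = 8 and K = 8.

N* = 8, K* = 8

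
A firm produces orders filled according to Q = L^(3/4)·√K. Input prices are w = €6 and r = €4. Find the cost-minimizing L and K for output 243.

Cost minimization requires the marginal rate of technical substitution to equal the input-price ratio: MP_L/MP_K = w/r.
Here MP_L/MP_K = (3/4)·(K/L)/(1/2) = 1.5·(K/L). Setting this equal to 6/4 = 1.5 gives K = L.
Substituting into Q = 243: L^(3/4)·(L)^(1/2) = 243.
Solving, L = 81 and K = 81.

L* = 81, K* = 81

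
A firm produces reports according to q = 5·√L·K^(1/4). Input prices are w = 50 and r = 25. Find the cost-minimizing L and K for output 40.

L* = 16, K* = 16

Cost minimization requires the marginal rate of technical substitution to equal the input-price ratio: MP_L/MP_K = w/r.
Here MP_L/MP_K = (1/2)·(K/L)/(1/4) = 2·(K/L). Setting this equal to 50/25 = 2 gives K = L.
Substituting into q = 40: 5·L^(1/2)·(L)^(1/4) = 40.
Solving, L = 16 and K = 16.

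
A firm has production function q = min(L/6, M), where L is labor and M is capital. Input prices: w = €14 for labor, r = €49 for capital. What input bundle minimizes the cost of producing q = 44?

L* = 264, M* = 44

With a fixed-proportions technology, the cost-minimizing bundle uses no slack in either input: L/6 = M = q.
So L = 6·44 = 264 and M = 44.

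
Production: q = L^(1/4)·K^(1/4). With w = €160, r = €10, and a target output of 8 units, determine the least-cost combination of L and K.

Cost minimization requires the marginal rate of technical substitution to equal the input-price ratio: MP_L/MP_K = w/r.
Here MP_L/MP_K = (1/4)·(K/L)/(1/4) = (K/L). Setting this equal to 160/10 = 16 gives K = 16L.
Substituting into q = 8: L^(1/4)·(16L)^(1/4) = 8.
Solving, L = 16 and K = 256.

L* = 16, K* = 256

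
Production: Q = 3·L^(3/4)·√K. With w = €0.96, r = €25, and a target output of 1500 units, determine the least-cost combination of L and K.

L* = 625, K* = 16

Cost minimization requires the marginal rate of technical substitution to equal the input-price ratio: MP_L/MP_K = w/r.
Here MP_L/MP_K = (3/4)·(K/L)/(1/2) = 1.5·(K/L). Setting this equal to 0.96/25 = 0.0384 gives K = 0.0256L.
Substituting into Q = 1500: 3·L^(3/4)·(0.0256L)^(1/2) = 1500.
Solving, L = 625 and K = 16.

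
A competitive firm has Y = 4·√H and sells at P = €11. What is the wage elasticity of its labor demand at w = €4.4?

ε = -2

MP_H = (1/2)·4·H^(-1/2), so P·MP_H = w gives 22·H^(-1/2) = w.
Solving, H(w) = (22/w)^(2). This is a constant-elasticity form: H ∝ w^(−2), so ε = −2.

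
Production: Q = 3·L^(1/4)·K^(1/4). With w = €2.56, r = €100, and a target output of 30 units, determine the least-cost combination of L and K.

L* = 625, K* = 16

Cost minimization requires the marginal rate of technical substitution to equal the input-price ratio: MP_L/MP_K = w/r.
Here MP_L/MP_K = (1/4)·(K/L)/(1/4) = (K/L). Setting this equal to 2.56/100 = 0.0256 gives K = 0.0256L.
Substituting into Q = 30: 3·L^(1/4)·(0.0256L)^(1/4) = 30.
Solving, L = 625 and K = 16.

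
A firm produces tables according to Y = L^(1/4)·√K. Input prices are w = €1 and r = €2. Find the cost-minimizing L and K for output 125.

Cost minimization requires the marginal rate of technical substitution to equal the input-price ratio: MP_L/MP_K = w/r.
Here MP_L/MP_K = (1/4)·(K/L)/(1/2) = 0.5·(K/L). Setting this equal to 1/2 = 0.5 gives K = L.
Substituting into Y = 125: L^(1/4)·(L)^(1/2) = 125.
Solving, L = 625 and K = 625.

L* = 625, K* = 625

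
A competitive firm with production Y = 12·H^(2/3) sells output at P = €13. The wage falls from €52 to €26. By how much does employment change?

ΔH = 56

From P·MP_H = w with MP_H = 8·H^(-1/3), the labor demand is H(w) = (104/w)^(3).
At w = 52: H = 8. At w = 26: H = 64.
ΔH = 64 − 8 = 56.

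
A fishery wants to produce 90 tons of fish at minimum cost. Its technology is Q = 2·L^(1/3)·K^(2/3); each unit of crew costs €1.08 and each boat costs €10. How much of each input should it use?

Cost minimization requires the marginal rate of technical substitution to equal the input-price ratio: MP_L/MP_K = w/r.
Here MP_L/MP_K = (1/3)·(K/L)/(2/3) = 0.5·(K/L). Setting this equal to 1.08/10 = 0.108 gives K = 0.216L.
Substituting into Q = 90: 2·L^(1/3)·(0.216L)^(2/3) = 90.
Solving, L = 125 and K = 27.

L* = 125, K* = 27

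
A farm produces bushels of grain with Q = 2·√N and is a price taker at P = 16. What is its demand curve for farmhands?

N(w) = 256/w²

MP_N = (1/2)·2·N^(-1/2) = N^(-1/2).
Setting P·MP_N = w: 16·N^(-1/2) = w.
Solving for N: N^(-1/2) = w/16, so N = (16/w)^(2).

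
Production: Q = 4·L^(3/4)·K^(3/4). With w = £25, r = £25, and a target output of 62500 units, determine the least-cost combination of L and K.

L* = 625, K* = 625

Cost minimization requires the marginal rate of technical substitution to equal the input-price ratio: MP_L/MP_K = w/r.
Here MP_L/MP_K = (3/4)·(K/L)/(3/4) = (K/L). Setting this equal to 25/25 = 1 gives K = L.
Substituting into Q = 62500: 4·L^(3/4)·(L)^(3/4) = 62500.
Solving, L = 625 and K = 625.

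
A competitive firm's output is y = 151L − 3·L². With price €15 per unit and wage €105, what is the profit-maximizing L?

L* = 24

The marginal product of L is MP_L = 151 − 6L.
A price-taking firm hires until the value of the marginal product equals the wage: P·MP_L = w, so 15·(151 − 6L) = 105.
Then 151 − 6L = 7, giving L = 24.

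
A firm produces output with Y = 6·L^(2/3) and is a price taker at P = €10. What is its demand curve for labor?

L(w) = 64000/w³

MP_L = (2/3)·6·L^(-1/3) = 4·L^(-1/3).
Setting P·MP_L = w: 40·L^(-1/3) = w.
Solving for L: L^(-1/3) = w/40, so L = (40/w)^(3).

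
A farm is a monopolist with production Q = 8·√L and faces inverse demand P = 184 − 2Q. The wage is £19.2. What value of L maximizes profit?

L* = 25

Marginal revenue from the inverse demand is MR = 184 − 4Q.
The marginal product is MP_L = 4·L^(-1/2).
A monopolist hires until marginal revenue product equals the wage: MR·MP_L = w.
At L, Q = 8·√L. Substituting and solving: (184 − 32·√L)·4·L^(-1/2) = 19.2 gives L = 25.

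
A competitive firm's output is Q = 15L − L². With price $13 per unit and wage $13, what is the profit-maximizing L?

The marginal product of L is MP_L = 15 − 2L.
A price-taking firm hires until the value of the marginal product equals the wage: P·MP_L = w, so 13·(15 − 2L) = 13.
Then 15 − 2L = 1, giving L = 7.

L* = 7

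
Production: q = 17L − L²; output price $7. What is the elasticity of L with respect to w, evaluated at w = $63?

ε = -1.125

From P·MP_L = w with MP_L = 17 − 2L, labor demand is L(w) = (17 − w/7)/2.
dL/dw = −1/(14) = -1/14.
At w = 63, L = 4, so ε = (dL/dw)·(w/L) = (-1/14)·(63/4) = -1.125.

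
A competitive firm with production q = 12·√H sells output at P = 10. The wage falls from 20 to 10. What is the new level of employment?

H* = 36

From P·MP_H = w with MP_H = 6·H^(-1/2), the labor demand is H(w) = (60/w)^(2).
At w = 20: H = 9. At w = 10: H = 36.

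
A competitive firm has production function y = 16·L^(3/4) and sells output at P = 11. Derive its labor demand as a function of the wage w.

MP_L = (3/4)·16·L^(-1/4) = 12·L^(-1/4).
Setting P·MP_L = w: 132·L^(-1/4) = w.
Solving for L: L^(-1/4) = w/132, so L = (132/w)^(4).

L(w) = (132/w)^(4)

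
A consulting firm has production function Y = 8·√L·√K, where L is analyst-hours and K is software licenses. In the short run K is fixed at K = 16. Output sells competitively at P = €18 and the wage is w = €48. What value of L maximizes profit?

L* = 36

With K = 16, MP_L = (1/2)·8·L^(-1/2)·16^(1/2) = 16·L^(-1/2).
Profit maximization for a price taker requires P·MP_L = w: 18·16·L^(-1/2) = 48.
So L^(-1/2) = 1/6, which gives L = 36.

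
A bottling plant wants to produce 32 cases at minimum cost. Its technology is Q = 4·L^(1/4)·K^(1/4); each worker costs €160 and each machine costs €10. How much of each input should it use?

Cost minimization requires the marginal rate of technical substitution to equal the input-price ratio: MP_L/MP_K = w/r.
Here MP_L/MP_K = (1/4)·(K/L)/(1/4) = (K/L). Setting this equal to 160/10 = 16 gives K = 16L.
Substituting into Q = 32: 4·L^(1/4)·(16L)^(1/4) = 32.
Solving, L = 16 and K = 256.

L* = 16, K* = 256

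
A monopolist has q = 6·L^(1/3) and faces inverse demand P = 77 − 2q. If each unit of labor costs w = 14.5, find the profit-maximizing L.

L* = 8

Marginal revenue from the inverse demand is MR = 77 − 4q.
The marginal product is MP_L = 2·L^(-2/3).
A monopolist hires until marginal revenue product equals the wage: MR·MP_L = w.
At L, q = 6·L^(1/3). Substituting and solving: (77 − 24·L^(1/3))·2·L^(-2/3) = 14.5 gives L = 8.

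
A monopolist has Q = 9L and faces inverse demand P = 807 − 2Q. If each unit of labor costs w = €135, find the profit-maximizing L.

L* = 22

Marginal revenue from the inverse demand is MR = 807 − 4Q.
The marginal product is MP_L = 9.
A monopolist hires until marginal revenue product equals the wage: MR·MP_L = w.
(807 − 36L)·9 = 135, so L = 22.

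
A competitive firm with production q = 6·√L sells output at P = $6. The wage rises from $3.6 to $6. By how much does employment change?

ΔL = -16

From P·MP_L = w with MP_L = 3·L^(-1/2), the labor demand is L(w) = (18/w)^(2).
At w = 3.6: L = 25. At w = 6: L = 9.
ΔL = 9 − 25 = -16.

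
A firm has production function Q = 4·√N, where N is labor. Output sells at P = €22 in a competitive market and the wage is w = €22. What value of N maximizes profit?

N* = 4

MP_N = (1/2)·4·N^(-1/2) = 2·N^(-1/2).
Profit maximization for a price taker requires P·MP_N = w: 22·2·N^(-1/2) = 22.
So N^(-1/2) = 0.5, which gives N = 4.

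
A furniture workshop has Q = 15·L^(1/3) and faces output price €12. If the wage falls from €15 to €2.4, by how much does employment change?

From P·MP_L = w with MP_L = 5·L^(-2/3), the labor demand is L(w) = (60/w)^(3/2).
At w = 15: L = 8. At w = 2.4: L = 125.
ΔL = 125 − 8 = 117.

ΔL = 117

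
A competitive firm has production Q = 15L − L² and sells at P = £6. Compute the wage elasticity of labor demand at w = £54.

From P·MP_L = w with MP_L = 15 − 2L, labor demand is L(w) = (15 − w/6)/2.
dL/dw = −1/(12) = -1/12.
At w = 54, L = 3, so ε = (dL/dw)·(w/L) = (-1/12)·(54/3) = -1.5.

ε = -1.5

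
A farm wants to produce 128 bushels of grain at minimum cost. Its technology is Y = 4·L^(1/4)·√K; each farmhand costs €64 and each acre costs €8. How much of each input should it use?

Cost minimization requires the marginal rate of technical substitution to equal the input-price ratio: MP_L/MP_K = w/r.
Here MP_L/MP_K = (1/4)·(K/L)/(1/2) = 0.5·(K/L). Setting this equal to 64/8 = 8 gives K = 16L.
Substituting into Y = 128: 4·L^(1/4)·(16L)^(1/2) = 128.
Solving, L = 16 and K = 256.

L* = 16, K* = 256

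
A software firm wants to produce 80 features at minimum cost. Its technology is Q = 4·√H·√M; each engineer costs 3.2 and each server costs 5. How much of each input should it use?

H* = 25, M* = 16

Cost minimization requires the marginal rate of technical substitution to equal the input-price ratio: MP_H/MP_M = w/r.
Here MP_H/MP_M = (1/2)·(M/H)/(1/2) = (M/H). Setting this equal to 3.2/5 = 0.64 gives M = 0.64H.
Substituting into Q = 80: 4·H^(1/2)·(0.64H)^(1/2) = 80.
Solving, H = 25 and M = 16.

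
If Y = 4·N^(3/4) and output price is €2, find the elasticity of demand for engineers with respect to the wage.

MP_N = (3/4)·4·N^(-1/4), so P·MP_N = w gives 6·N^(-1/4) = w.
Solving, N(w) = (6/w)^(4). This is a constant-elasticity form: N ∝ w^(−4), so ε = −4.

ε = -4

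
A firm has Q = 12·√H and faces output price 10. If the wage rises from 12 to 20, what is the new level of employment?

H* = 9

From P·MP_H = w with MP_H = 6·H^(-1/2), the labor demand is H(w) = (60/w)^(2).
At w = 12: H = 25. At w = 20: H = 9.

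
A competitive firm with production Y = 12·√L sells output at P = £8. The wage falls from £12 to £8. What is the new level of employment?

L* = 36

From P·MP_L = w with MP_L = 6·L^(-1/2), the labor demand is L(w) = (48/w)^(2).
At w = 12: L = 16. At w = 8: L = 36.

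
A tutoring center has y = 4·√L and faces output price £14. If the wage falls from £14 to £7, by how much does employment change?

From P·MP_L = w with MP_L = 2·L^(-1/2), the labor demand is L(w) = (28/w)^(2).
At w = 14: L = 4. At w = 7: L = 16.
ΔL = 16 − 4 = 12.

ΔL = 12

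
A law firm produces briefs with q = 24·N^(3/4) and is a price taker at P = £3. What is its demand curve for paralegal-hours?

MP_N = (3/4)·24·N^(-1/4) = 18·N^(-1/4).
Setting P·MP_N = w: 54·N^(-1/4) = w.
Solving for N: N^(-1/4) = w/54, so N = (54/w)^(4).

N(w) = 8503056/w^(4)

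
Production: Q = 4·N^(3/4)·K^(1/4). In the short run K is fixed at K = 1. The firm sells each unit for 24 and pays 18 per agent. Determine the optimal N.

With K = 1, MP_N = (3/4)·4·N^(-1/4)·1^(1/4) = 3·N^(-1/4).
Profit maximization for a price taker requires P·MP_N = w: 24·3·N^(-1/4) = 18.
So N^(-1/4) = 0.25, which gives N = 256.

N* = 256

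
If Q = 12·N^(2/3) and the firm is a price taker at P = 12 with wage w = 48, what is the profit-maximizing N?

MP_N = (2/3)·12·N^(-1/3) = 8·N^(-1/3).
Profit maximization for a price taker requires P·MP_N = w: 12·8·N^(-1/3) = 48.
So N^(-1/3) = 0.5, which gives N = 8.

N* = 8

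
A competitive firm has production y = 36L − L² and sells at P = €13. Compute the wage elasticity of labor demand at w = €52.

ε = -0.125

From P·MP_L = w with MP_L = 36 − 2L, labor demand is L(w) = (36 − w/13)/2.
dL/dw = −1/(26) = -1/26.
At w = 52, L = 16, so ε = (dL/dw)·(w/L) = (-1/26)·(52/16) = -0.125.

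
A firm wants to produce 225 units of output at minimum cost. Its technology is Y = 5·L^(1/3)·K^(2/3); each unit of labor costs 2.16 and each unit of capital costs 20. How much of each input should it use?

Cost minimization requires the marginal rate of technical substitution to equal the input-price ratio: MP_L/MP_K = w/r.
Here MP_L/MP_K = (1/3)·(K/L)/(2/3) = 0.5·(K/L). Setting this equal to 2.16/20 = 0.108 gives K = 0.216L.
Substituting into Y = 225: 5·L^(1/3)·(0.216L)^(2/3) = 225.
Solving, L = 125 and K = 27.

L* = 125, K* = 27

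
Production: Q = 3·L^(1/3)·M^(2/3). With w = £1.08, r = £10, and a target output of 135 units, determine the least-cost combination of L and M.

Cost minimization requires the marginal rate of technical substitution to equal the input-price ratio: MP_L/MP_M = w/r.
Here MP_L/MP_M = (1/3)·(M/L)/(2/3) = 0.5·(M/L). Setting this equal to 1.08/10 = 0.108 gives M = 0.216L.
Substituting into Q = 135: 3·L^(1/3)·(0.216L)^(2/3) = 135.
Solving, L = 125 and M = 27.

L* = 125, M* = 27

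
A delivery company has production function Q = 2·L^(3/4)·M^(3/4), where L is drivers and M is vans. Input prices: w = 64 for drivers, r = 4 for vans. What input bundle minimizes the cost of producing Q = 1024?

Cost minimization requires the marginal rate of technical substitution to equal the input-price ratio: MP_L/MP_M = w/r.
Here MP_L/MP_M = (3/4)·(M/L)/(3/4) = (M/L). Setting this equal to 64/4 = 16 gives M = 16L.
Substituting into Q = 1024: 2·L^(3/4)·(16L)^(3/4) = 1024.
Solving, L = 16 and M = 256.

L* = 16, M* = 256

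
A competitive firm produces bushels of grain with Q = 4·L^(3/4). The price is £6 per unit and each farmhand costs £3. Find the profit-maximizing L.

L* = 1296

MP_L = (3/4)·4·L^(-1/4) = 3·L^(-1/4).
Profit maximization for a price taker requires P·MP_L = w: 6·3·L^(-1/4) = 3.
So L^(-1/4) = 1/6, which gives L = 1296.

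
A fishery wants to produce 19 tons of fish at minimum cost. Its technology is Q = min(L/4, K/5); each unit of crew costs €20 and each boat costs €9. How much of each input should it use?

L* = 76, K* = 95

With a fixed-proportions technology, the cost-minimizing bundle uses no slack in either input: L/4 = K/5 = Q.
So L = 4·19 = 76 and K = 5·19 = 95.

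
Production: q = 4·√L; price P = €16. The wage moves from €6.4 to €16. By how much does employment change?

ΔL = -21

From P·MP_L = w with MP_L = 2·L^(-1/2), the labor demand is L(w) = (32/w)^(2).
At w = 6.4: L = 25. At w = 16: L = 4.
ΔL = 4 − 25 = -21.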